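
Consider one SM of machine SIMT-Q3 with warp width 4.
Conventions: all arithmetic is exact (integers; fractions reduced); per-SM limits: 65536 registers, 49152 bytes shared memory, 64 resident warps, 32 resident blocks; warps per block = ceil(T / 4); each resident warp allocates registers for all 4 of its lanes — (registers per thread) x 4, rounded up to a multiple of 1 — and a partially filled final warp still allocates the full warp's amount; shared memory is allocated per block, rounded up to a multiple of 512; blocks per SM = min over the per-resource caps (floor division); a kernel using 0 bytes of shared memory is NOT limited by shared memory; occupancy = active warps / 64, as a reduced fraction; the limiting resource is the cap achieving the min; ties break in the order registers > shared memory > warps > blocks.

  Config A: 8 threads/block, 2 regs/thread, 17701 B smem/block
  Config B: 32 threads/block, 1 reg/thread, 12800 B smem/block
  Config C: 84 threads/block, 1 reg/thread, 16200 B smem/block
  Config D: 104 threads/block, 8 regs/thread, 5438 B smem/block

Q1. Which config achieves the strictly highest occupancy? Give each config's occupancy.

occupancies: A 1/16, B 3/8, C 63/64, D 13/16

Answer: C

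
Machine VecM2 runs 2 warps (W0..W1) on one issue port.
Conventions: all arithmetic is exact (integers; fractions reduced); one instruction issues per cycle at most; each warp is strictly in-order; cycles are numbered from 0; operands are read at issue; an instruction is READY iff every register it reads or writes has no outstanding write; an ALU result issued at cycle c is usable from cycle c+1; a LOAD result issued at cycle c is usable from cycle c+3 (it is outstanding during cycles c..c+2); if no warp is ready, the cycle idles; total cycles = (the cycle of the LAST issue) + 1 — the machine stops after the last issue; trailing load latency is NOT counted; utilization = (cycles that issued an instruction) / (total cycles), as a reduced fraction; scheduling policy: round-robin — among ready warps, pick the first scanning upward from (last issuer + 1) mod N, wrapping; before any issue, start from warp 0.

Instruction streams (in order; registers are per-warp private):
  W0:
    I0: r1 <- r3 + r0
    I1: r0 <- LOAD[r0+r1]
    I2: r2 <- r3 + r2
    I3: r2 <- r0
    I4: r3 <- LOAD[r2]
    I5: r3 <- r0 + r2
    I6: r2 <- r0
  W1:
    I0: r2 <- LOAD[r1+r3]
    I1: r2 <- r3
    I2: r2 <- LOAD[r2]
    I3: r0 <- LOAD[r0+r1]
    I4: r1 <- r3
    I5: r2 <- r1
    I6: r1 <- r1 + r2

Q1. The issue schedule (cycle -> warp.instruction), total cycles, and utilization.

cycle 0: W0.I0
cycle 1: W1.I0
cycle 2: W0.I1
cycle 3: W0.I2
cycle 4: W1.I1
cycle 5: W0.I3
cycle 6: W1.I2
cycle 7: W0.I4
cycle 8: W1.I3
cycle 9: W1.I4
cycle 10: W0.I5
cycle 11: W1.I5
cycle 12: W0.I6
cycle 13: W1.I6

Answer: 14 cycles, utilization 1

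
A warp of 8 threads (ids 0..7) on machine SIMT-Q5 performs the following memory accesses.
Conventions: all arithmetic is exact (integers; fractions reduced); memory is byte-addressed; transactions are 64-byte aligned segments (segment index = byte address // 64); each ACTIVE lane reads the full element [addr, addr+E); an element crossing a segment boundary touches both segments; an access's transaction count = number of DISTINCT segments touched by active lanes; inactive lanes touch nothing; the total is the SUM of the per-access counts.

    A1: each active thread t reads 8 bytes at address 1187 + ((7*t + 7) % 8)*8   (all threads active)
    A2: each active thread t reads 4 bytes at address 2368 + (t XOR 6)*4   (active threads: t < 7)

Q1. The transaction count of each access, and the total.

A1: 2 transactions
A2: 1 transaction

Answer: 2,1; total 3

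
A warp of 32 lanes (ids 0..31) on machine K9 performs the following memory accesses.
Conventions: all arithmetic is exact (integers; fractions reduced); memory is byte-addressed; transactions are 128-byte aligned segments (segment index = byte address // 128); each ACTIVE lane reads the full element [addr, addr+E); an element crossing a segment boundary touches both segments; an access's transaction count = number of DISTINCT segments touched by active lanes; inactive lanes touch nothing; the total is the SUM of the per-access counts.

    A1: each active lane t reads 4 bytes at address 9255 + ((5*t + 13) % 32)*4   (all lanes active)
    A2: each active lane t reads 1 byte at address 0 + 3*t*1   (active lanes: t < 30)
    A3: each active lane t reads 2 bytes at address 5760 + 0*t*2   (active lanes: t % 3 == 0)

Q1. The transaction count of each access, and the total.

A1: 2 transactions
A2: 1 transaction
A3: 1 transaction

Answer: 2,1,1; total 4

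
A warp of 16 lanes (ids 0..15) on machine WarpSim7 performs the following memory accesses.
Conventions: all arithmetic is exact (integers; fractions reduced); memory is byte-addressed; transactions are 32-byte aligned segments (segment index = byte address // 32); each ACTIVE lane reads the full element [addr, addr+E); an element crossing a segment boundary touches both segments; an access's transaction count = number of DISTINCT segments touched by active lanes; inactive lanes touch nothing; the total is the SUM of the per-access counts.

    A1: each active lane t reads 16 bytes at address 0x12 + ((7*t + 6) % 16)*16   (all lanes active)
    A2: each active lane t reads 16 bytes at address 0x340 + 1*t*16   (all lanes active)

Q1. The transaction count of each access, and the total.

A1: 9 transactions
A2: 8 transactions

Answer: 9,8; total 17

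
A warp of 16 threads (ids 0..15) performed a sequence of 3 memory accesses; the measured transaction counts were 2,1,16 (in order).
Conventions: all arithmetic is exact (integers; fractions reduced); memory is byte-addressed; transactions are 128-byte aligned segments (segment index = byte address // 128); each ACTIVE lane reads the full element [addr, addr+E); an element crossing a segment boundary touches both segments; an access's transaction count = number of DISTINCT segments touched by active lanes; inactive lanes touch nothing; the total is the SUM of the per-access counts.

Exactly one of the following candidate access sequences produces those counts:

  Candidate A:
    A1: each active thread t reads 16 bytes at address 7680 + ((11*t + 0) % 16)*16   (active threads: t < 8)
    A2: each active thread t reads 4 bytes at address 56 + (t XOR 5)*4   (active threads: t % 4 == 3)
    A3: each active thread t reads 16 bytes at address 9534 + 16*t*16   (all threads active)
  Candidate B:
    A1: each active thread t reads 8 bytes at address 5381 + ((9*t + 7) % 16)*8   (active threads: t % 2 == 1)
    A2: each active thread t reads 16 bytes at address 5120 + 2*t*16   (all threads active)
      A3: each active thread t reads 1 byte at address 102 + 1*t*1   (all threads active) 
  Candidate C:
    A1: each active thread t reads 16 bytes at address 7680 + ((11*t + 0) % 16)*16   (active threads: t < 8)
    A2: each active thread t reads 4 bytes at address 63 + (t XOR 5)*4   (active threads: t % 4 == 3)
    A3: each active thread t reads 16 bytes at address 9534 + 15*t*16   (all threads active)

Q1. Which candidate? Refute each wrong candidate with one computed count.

B: A1 gives 1 transaction, not 2
C: A3 gives 18 transactions, not 16
A: all counts match (2,1,16)

Answer: A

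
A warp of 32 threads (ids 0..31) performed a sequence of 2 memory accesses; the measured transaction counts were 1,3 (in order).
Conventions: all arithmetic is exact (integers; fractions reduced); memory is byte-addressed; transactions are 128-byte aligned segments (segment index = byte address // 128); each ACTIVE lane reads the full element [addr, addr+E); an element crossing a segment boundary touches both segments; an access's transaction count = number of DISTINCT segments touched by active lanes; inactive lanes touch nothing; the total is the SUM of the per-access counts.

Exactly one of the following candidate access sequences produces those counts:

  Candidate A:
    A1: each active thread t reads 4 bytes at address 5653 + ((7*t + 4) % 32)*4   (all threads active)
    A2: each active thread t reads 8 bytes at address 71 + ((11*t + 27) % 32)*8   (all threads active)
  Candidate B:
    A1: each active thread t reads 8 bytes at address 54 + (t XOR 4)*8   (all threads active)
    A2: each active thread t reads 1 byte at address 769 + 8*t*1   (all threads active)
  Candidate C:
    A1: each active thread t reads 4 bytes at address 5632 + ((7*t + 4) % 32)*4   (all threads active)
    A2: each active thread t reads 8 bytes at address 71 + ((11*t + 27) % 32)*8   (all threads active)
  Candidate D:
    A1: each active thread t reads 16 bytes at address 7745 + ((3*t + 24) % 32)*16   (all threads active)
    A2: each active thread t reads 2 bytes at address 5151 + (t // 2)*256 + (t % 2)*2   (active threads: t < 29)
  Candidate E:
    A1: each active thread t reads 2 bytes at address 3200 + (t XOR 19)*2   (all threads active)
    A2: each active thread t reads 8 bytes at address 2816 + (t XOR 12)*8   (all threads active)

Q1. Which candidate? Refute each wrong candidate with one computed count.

A: A1 gives 2 transactions, not 1
B: A1 gives 3 transactions, not 1
D: A1 gives 5 transactions, not 1
E: A2 gives 2 transactions, not 3
C: all counts match (1,3)

Answer: C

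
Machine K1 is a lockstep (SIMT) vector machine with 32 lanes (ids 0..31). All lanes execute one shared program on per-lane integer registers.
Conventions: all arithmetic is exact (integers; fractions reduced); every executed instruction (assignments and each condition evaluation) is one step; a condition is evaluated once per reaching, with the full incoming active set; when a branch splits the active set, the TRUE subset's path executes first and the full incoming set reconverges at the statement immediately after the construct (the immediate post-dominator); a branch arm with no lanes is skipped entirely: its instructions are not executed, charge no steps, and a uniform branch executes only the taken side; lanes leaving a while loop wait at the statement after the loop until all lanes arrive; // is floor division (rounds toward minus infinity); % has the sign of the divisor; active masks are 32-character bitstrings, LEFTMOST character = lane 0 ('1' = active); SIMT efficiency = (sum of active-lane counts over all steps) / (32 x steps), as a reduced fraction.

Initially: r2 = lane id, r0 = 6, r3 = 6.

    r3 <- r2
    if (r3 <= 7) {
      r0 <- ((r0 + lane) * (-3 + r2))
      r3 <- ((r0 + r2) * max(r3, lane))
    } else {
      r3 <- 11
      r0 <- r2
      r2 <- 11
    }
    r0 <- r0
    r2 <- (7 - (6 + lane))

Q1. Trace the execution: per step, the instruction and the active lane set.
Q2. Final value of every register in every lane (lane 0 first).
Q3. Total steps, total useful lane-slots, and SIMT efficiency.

step 0: r3 <- r2                     11111111111111111111111111111111
step 1: eval (r3 <= 7)               11111111111111111111111111111111
step 2: r0 <- ((r0 + lane) * (-3 + r2)) 11111111000000000000000000000000
step 3: r3 <- ((r0 + r2) * max(r3, lane)) 11111111000000000000000000000000
step 4: r3 <- 11                     00000000111111111111111111111111
step 5: r0 <- r2                     00000000111111111111111111111111
step 6: r2 <- 11                     00000000111111111111111111111111
step 7: r0 <- r0                     11111111111111111111111111111111
step 8: r2 <- (7 - (6 + lane))       11111111111111111111111111111111

Answer: 9 steps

r2: 1,0,-1,-2,-3,-4,-5,-6,-7,-8,-9,-10,-11,-12,-13,-14,-15,-16,-17,-18,-19,-20,-21,-22,-23,-24,-25,-26,-27,-28,-29,-30
r0: -18,-14,-8,0,10,22,36,52,8,9,10,11,12,13,14,15,16,17,18,19,20,21,22,23,24,25,26,27,28,29,30,31
r3: 0,-13,-12,9,56,135,252,413,11,11,11,11,11,11,11,11,11,11,11,11,11,11,11,11,11,11,11,11,11,11,11,11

steps = 9; useful = 216; efficiency = 216/288 = 3/4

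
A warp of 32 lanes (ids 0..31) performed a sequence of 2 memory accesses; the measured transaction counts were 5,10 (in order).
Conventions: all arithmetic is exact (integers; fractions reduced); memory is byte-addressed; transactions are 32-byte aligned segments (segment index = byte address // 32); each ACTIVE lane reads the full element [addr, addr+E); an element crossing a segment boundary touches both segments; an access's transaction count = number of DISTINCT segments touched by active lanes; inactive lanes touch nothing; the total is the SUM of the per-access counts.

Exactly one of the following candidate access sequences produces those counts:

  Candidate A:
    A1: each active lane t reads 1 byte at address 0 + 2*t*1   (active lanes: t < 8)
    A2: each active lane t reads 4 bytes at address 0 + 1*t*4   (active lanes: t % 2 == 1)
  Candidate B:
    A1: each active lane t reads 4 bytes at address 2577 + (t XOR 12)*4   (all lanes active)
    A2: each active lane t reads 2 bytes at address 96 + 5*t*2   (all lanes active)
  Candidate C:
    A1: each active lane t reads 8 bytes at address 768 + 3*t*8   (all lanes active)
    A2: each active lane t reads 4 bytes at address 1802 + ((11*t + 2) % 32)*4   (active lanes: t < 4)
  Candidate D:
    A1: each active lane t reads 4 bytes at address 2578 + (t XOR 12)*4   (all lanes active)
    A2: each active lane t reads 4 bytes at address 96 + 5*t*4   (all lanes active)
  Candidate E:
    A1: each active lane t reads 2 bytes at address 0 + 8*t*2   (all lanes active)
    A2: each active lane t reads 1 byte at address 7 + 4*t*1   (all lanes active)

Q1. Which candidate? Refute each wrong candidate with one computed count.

A: A1 gives 1 transaction, not 5
C: A1 gives 24 transactions, not 5
D: A2 gives 20 transactions, not 10
E: A1 gives 16 transactions, not 5
B: all counts match (5,10)

Answer: B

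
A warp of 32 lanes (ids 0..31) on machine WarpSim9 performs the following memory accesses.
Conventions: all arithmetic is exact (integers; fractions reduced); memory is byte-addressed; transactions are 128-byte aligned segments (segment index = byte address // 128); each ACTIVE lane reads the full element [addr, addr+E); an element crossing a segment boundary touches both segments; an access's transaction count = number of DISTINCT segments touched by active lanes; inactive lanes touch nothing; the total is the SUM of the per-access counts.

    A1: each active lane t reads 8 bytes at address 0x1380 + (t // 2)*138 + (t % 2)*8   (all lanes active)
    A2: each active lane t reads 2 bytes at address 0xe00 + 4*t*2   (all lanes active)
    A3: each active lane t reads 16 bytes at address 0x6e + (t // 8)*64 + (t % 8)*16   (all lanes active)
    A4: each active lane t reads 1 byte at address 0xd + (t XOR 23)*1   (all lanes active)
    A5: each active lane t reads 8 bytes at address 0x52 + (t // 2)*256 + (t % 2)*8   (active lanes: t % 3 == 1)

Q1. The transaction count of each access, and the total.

A1: 17 transactions
A2: 2 transactions
A3: 4 transactions
A4: 1 transaction
A5: 11 transactions

Answer: 17,2,4,1,11; total 35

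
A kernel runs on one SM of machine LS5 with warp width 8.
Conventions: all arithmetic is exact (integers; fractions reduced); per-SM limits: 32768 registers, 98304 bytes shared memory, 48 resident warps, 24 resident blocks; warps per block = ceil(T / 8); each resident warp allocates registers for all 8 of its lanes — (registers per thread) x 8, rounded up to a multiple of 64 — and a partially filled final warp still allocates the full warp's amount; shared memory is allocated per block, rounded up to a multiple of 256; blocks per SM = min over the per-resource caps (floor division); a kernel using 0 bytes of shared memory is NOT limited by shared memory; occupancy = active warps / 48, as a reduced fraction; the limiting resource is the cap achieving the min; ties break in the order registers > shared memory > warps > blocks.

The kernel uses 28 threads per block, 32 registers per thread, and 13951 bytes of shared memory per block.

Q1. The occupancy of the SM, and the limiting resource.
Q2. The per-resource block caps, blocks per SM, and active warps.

Answer: occupancy 1/2, limited by shared memory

registers: 32 blocks
shared memory: 6 blocks
warps: 12 blocks
blocks: 24 blocks

Answer: 6 blocks, 24 active warps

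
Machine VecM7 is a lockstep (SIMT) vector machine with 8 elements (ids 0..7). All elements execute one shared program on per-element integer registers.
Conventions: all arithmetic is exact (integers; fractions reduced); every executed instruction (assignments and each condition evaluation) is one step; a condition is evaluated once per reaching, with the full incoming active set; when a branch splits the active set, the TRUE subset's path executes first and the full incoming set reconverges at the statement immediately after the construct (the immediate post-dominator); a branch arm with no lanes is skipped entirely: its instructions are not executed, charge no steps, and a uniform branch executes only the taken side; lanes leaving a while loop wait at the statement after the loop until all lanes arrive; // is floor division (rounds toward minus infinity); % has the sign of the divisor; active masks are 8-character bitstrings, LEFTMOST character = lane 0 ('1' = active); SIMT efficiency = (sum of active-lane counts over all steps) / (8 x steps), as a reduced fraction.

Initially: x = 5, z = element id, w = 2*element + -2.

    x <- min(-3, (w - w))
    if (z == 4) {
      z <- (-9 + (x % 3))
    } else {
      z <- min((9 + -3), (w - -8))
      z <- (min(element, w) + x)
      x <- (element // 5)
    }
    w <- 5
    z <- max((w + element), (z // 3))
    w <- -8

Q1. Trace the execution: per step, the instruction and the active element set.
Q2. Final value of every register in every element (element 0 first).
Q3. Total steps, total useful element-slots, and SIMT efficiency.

step 0: x <- min(-3, (w - w))        11111111
step 1: eval (z == 4)                11111111
step 2: z <- (-9 + (x % 3))          00001000
step 3: z <- min((9 + -3), (w - -8)) 11110111
step 4: z <- (min(element, w) + x)   11110111
step 5: x <- (element // 5)          11110111
step 6: w <- 5                       11111111
step 7: z <- max((w + element), (z // 3)) 11111111
step 8: w <- -8                      11111111

Answer: 9 steps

x: 0,0,0,0,-3,1,1,1
z: 5,6,7,8,9,10,11,12
w: -8,-8,-8,-8,-8,-8,-8,-8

steps = 9; useful = 62; efficiency = 62/72 = 31/36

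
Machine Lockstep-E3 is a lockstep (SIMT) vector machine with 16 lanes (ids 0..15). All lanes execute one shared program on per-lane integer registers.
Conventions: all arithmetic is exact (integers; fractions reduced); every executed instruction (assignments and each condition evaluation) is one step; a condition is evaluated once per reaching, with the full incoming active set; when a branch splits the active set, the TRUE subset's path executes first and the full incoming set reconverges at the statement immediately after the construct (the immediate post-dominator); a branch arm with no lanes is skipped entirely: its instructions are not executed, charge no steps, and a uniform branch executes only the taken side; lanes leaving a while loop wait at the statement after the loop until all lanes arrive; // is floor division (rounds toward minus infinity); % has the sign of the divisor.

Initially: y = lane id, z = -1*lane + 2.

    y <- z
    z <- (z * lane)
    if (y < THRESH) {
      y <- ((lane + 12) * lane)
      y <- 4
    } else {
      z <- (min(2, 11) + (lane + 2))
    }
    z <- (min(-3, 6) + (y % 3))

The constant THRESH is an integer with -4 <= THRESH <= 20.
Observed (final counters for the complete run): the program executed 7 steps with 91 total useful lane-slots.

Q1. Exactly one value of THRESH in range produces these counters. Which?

Answer: THRESH = -2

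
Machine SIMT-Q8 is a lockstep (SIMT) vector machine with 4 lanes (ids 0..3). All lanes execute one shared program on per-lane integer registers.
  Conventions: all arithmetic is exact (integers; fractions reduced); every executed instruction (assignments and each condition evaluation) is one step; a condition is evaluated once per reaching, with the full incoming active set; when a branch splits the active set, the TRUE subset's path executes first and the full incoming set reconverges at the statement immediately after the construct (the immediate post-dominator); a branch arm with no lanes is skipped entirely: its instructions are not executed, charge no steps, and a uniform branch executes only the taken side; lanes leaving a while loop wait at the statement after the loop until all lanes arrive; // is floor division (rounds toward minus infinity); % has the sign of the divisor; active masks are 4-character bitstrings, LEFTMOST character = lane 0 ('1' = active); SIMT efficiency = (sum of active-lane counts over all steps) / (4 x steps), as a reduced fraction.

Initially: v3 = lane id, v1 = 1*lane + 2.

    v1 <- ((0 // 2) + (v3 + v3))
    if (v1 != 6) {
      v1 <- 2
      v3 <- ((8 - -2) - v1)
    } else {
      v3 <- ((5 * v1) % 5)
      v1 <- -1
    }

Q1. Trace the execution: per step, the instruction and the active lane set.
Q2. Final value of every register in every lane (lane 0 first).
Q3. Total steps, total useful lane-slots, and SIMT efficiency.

step 0: v1 <- ((0 // 2) + (v3 + v3)) 1111
step 1: eval (v1 != 6)               1111
step 2: v1 <- 2                      1110
step 3: v3 <- ((8 - -2) - v1)        1110
step 4: v3 <- ((5 * v1) % 5)         0001
step 5: v1 <- -1                     0001

Answer: 6 steps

v3: 8,8,8,0
v1: 2,2,2,-1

steps = 6; useful = 16; efficiency = 16/24 = 2/3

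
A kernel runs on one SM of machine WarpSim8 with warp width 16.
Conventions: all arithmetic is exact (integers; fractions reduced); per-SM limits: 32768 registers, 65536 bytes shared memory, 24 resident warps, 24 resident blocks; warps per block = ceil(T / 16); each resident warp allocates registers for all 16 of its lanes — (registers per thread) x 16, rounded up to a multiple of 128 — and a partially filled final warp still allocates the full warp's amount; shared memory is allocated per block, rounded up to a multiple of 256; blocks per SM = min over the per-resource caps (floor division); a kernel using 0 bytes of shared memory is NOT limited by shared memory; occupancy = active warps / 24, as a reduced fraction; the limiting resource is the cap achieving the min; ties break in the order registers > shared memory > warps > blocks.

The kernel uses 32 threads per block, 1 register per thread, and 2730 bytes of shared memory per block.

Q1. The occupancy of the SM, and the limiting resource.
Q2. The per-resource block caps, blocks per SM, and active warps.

Answer: occupancy 1, limited by warps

registers: 128 blocks
shared memory: 23 blocks
warps: 12 blocks
blocks: 24 blocks

Answer: 12 blocks, 24 active warps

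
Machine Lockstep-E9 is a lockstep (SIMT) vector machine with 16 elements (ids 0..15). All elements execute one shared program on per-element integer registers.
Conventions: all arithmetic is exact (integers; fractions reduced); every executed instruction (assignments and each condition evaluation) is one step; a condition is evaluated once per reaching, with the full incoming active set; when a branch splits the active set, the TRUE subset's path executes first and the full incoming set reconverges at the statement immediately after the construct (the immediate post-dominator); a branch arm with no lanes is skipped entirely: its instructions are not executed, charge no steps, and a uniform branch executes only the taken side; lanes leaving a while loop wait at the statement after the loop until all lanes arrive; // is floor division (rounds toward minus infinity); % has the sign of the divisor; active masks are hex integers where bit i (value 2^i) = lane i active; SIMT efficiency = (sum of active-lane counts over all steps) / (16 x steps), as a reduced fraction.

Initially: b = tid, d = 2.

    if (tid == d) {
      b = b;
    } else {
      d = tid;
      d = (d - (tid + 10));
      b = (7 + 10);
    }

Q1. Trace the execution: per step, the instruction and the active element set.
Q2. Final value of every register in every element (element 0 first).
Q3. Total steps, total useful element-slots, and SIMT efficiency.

step 0: eval (tid == d)              0xffff
step 1: b <- b                       0x0004
step 2: d <- tid                     0xfffb
step 3: d <- (d - (tid + 10))        0xfffb
step 4: b <- (7 + 10)                0xfffb

Answer: 5 steps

b: 17,17,2,17,17,17,17,17,17,17,17,17,17,17,17,17
d: -10,-10,2,-10,-10,-10,-10,-10,-10,-10,-10,-10,-10,-10,-10,-10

steps = 5; useful = 62; efficiency = 62/80 = 31/40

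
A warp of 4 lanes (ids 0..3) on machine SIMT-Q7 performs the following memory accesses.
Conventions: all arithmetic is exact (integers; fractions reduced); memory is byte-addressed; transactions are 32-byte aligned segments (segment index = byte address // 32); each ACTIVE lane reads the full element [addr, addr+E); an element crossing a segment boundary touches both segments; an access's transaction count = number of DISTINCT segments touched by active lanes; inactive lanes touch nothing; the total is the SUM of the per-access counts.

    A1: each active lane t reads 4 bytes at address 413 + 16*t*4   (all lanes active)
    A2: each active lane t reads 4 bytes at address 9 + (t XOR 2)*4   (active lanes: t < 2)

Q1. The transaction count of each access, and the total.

A1: 8 transactions
A2: 1 transaction

Answer: 8,1; total 9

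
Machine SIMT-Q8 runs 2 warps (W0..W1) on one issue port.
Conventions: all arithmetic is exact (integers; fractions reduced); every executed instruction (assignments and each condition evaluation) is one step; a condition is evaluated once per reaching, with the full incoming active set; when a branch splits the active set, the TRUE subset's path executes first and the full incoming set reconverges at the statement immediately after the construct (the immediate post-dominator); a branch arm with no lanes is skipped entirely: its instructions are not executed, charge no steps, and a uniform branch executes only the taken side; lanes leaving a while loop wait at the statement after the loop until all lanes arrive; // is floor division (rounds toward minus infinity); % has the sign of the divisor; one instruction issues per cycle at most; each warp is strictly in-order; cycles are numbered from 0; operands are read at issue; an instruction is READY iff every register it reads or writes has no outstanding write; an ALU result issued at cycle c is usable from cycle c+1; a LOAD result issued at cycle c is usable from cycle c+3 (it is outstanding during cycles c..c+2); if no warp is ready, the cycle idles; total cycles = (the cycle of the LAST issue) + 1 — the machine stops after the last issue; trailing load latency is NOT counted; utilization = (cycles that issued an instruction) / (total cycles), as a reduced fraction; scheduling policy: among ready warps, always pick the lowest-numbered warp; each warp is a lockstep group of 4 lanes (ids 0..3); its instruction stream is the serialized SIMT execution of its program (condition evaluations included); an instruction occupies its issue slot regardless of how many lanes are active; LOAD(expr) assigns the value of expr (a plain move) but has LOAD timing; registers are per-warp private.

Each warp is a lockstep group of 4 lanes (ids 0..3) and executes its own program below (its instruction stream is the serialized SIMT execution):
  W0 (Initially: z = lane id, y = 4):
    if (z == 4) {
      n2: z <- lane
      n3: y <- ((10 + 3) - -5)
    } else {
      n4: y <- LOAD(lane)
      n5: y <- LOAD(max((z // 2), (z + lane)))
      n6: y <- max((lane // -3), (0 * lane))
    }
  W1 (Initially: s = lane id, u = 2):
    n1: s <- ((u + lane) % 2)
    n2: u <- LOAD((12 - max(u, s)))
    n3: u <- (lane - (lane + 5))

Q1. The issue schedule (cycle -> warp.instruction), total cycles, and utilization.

cycle 0: W0.I0
cycle 1: W0.I1
cycle 2: W1.I0
cycle 3: W1.I1
cycle 4: W0.I2
cycle 5: idle
cycle 6: W1.I2
cycle 7: W0.I3

Answer: 8 cycles, utilization 7/8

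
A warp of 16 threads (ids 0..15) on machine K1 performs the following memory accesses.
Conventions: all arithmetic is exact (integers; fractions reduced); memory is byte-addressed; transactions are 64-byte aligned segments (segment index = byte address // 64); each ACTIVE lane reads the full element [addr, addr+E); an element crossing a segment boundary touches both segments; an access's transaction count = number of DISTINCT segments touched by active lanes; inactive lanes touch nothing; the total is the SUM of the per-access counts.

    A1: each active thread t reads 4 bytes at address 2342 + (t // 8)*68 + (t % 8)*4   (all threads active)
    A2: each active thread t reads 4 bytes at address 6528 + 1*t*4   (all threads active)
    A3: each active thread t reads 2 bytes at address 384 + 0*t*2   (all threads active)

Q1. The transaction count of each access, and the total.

A1: 3 transactions
A2: 1 transaction
A3: 1 transaction

Answer: 3,1,1; total 5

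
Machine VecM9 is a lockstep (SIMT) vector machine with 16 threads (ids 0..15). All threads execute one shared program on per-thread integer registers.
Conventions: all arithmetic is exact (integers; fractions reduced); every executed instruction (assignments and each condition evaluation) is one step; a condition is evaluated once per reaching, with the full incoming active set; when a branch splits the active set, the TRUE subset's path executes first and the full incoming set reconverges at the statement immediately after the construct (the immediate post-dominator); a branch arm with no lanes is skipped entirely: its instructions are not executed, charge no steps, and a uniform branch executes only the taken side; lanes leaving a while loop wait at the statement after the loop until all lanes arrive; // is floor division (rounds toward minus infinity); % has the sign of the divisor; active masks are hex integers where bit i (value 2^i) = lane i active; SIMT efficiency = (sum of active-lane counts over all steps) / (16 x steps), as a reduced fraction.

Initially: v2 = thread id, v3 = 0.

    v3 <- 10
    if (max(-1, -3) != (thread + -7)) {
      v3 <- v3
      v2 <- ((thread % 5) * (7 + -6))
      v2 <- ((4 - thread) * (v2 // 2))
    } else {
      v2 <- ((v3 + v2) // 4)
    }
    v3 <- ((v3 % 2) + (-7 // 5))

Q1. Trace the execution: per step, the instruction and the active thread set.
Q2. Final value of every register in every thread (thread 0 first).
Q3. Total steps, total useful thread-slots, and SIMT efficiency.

step 0: v3 <- 10                     0xffff
step 1: eval (max(-1, -3) != (thread + -7)) 0xffff
step 2: v3 <- v3                     0xffbf
step 3: v2 <- ((thread % 5) * (7 + -6)) 0xffbf
step 4: v2 <- ((4 - thread) * (v2 // 2)) 0xffbf
step 5: v2 <- ((v3 + v2) // 4)       0x0040
step 6: v3 <- ((v3 % 2) + (-7 // 5)) 0xffff

Answer: 7 steps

v2: 0,0,2,1,0,0,4,-3,-4,-10,0,0,-8,-9,-20,0
v3: -2,-2,-2,-2,-2,-2,-2,-2,-2,-2,-2,-2,-2,-2,-2,-2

steps = 7; useful = 94; efficiency = 94/112 = 47/56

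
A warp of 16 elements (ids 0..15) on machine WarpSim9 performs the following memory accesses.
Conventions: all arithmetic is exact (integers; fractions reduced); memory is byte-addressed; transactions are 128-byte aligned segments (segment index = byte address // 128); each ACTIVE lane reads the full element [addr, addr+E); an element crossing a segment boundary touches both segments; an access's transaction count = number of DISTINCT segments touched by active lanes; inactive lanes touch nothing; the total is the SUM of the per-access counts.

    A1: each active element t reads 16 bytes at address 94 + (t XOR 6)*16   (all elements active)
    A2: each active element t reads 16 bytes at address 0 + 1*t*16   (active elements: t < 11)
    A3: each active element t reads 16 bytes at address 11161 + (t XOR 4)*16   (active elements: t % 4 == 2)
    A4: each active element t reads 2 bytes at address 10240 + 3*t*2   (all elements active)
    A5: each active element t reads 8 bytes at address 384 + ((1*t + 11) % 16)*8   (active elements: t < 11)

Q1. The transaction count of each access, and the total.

A1: 3 transactions
A2: 2 transactions
A3: 3 transactions
A4: 1 transaction
A5: 1 transaction

Answer: 3,2,3,1,1; total 10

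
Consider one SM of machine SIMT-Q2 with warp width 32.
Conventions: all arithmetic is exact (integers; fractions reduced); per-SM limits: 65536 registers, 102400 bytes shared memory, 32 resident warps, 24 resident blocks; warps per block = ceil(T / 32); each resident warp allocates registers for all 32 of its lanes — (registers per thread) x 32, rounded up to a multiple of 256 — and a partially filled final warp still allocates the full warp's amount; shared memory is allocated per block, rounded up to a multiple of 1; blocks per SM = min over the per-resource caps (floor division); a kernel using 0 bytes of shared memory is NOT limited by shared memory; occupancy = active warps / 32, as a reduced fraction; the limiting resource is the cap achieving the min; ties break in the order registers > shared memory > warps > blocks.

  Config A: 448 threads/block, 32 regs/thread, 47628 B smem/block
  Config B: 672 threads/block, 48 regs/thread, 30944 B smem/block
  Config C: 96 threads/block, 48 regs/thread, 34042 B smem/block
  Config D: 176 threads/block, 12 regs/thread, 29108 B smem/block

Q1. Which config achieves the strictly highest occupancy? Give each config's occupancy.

occupancies: A 7/8, B 21/32, C 9/32, D 9/16

Answer: A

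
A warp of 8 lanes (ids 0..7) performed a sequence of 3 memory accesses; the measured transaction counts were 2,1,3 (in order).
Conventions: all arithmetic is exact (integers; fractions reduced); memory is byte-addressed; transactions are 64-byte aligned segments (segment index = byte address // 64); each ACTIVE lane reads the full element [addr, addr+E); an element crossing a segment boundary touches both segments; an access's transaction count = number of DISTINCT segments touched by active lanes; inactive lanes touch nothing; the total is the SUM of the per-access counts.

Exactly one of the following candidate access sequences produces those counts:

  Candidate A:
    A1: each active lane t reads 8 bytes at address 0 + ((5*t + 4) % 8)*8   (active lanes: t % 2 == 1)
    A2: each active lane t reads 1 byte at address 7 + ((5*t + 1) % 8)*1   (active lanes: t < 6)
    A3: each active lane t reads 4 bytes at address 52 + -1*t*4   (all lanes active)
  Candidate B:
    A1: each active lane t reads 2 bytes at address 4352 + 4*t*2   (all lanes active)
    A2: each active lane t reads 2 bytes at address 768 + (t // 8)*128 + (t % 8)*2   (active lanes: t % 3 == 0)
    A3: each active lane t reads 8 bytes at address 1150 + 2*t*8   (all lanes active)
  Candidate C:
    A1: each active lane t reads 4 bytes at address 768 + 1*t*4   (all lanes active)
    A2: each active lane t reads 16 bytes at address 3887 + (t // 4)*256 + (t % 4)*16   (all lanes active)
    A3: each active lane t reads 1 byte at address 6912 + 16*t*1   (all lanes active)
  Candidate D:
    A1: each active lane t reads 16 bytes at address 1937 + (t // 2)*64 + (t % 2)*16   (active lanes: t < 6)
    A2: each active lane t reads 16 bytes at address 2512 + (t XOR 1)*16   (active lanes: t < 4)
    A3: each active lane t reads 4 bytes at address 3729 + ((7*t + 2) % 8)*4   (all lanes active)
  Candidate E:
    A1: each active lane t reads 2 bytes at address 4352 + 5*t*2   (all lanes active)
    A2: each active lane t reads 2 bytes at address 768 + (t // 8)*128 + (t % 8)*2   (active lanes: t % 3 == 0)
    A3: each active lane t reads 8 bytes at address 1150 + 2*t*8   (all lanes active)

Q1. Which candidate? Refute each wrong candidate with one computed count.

A: A1 gives 1 transaction, not 2
B: A1 gives 1 transaction, not 2
C: A1 gives 1 transaction, not 2
D: A1 gives 3 transactions, not 2
E: all counts match (2,1,3)

Answer: E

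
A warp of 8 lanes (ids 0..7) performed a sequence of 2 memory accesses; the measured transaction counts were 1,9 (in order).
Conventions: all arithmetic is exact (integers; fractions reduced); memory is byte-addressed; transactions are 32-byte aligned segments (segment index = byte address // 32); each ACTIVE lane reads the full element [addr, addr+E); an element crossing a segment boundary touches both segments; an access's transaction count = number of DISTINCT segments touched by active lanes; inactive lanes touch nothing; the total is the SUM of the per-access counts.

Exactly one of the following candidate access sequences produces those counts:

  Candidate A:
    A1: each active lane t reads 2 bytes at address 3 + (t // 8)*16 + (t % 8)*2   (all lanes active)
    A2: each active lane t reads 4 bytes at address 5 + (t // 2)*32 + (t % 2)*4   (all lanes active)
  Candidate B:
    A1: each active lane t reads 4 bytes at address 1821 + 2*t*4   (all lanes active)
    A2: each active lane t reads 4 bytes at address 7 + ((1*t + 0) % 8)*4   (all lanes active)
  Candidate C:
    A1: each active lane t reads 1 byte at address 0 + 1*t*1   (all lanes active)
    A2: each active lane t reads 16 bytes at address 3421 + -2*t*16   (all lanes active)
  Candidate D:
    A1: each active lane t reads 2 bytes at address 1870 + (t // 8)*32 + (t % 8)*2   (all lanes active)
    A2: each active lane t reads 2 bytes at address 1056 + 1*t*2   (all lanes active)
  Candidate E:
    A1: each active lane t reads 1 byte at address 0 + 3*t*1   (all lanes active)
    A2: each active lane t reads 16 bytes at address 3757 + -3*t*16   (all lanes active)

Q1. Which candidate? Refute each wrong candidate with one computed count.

A: A2 gives 4 transactions, not 9
B: A1 gives 3 transactions, not 1
D: A2 gives 1 transaction, not 9
E: A2 gives 12 transactions, not 9
C: all counts match (1,9)

Answer: C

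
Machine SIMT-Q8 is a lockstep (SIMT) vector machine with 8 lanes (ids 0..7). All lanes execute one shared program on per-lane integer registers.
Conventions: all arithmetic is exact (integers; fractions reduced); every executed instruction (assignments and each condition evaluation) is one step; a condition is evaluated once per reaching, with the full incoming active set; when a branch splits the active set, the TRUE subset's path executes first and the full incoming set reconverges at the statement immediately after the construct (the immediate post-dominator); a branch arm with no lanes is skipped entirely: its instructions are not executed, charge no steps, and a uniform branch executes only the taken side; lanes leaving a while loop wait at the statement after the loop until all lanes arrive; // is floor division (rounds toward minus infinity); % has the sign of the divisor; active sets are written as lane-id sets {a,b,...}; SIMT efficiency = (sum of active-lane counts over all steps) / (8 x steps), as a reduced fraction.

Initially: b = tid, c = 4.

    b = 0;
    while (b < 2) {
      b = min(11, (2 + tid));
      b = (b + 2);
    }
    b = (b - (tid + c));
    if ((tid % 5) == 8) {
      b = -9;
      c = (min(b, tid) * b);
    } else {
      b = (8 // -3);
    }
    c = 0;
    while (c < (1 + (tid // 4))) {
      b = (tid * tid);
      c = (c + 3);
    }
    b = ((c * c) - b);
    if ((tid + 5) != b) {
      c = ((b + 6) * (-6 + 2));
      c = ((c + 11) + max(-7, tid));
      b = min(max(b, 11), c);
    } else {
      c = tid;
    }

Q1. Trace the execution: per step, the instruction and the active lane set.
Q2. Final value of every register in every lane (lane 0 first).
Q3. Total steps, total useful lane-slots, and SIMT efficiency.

step 0: b <- 0                       {0,1,2,3,4,5,6,7}
step 1: eval (b < 2)                 {0,1,2,3,4,5,6,7}
step 2: b <- min(11, (2 + tid))      {0,1,2,3,4,5,6,7}
step 3: b <- (b + 2)                 {0,1,2,3,4,5,6,7}
step 4: eval (b < 2)                 {0,1,2,3,4,5,6,7}
step 5: b <- (b - (tid + c))         {0,1,2,3,4,5,6,7}
step 6: eval ((tid % 5) == 8)        {0,1,2,3,4,5,6,7}
step 7: b <- (8 // -3)               {0,1,2,3,4,5,6,7}
step 8: c <- 0                       {0,1,2,3,4,5,6,7}
step 9: eval (c < (1 + (tid // 4)))  {0,1,2,3,4,5,6,7}
step 10: b <- (tid * tid)             {0,1,2,3,4,5,6,7}
step 11: c <- (c + 3)                 {0,1,2,3,4,5,6,7}
step 12: eval (c < (1 + (tid // 4)))  {0,1,2,3,4,5,6,7}
step 13: b <- ((c * c) - b)           {0,1,2,3,4,5,6,7}
step 14: eval ((tid + 5) != b)        {0,1,2,3,4,5,6,7}
step 15: c <- ((b + 6) * (-6 + 2))    {0,1,2,3,4,5,6,7}
step 16: c <- ((c + 11) + max(-7, tid)) {0,1,2,3,4,5,6,7}
step 17: b <- min(max(b, 11), c)      {0,1,2,3,4,5,6,7}

Answer: 18 steps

b: -49,-44,-31,-10,11,11,11,11
c: -49,-44,-31,-10,19,56,101,154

steps = 18; useful = 144; efficiency = 144/144 = 1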